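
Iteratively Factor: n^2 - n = (n - 1)*(n)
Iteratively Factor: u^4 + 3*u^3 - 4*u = (u)*(u^3 + 3*u^2 - 4) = u*(u + 2)*(u^2 + u - 2) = u*(u + 2)^2*(u - 1)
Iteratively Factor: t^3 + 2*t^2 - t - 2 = (t - 1)*(t^2 + 3*t + 2) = (t - 1)*(t + 1)*(t + 2)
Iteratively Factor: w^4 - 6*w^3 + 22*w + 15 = (w + 1)*(w^3 - 7*w^2 + 7*w + 15) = (w - 5)*(w + 1)*(w^2 - 2*w - 3) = (w - 5)*(w - 3)*(w + 1)*(w + 1)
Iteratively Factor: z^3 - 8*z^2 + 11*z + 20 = (z + 1)*(z^2 - 9*z + 20) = (z - 4)*(z + 1)*(z - 5)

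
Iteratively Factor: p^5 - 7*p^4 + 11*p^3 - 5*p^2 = (p)*(p^4 - 7*p^3 + 11*p^2 - 5*p) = p*(p - 1)*(p^3 - 6*p^2 + 5*p) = p*(p - 5)*(p - 1)*(p^2 - p) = p*(p - 5)*(p - 1)^2*(p)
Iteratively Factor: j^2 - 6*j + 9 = (j - 3)*(j - 3)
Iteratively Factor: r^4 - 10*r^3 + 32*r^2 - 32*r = (r - 4)*(r^3 - 6*r^2 + 8*r) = (r - 4)^2*(r^2 - 2*r) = r*(r - 4)^2*(r - 2)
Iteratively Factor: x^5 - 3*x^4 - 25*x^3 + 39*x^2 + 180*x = (x - 4)*(x^4 + x^3 - 21*x^2 - 45*x) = x*(x - 4)*(x^3 + x^2 - 21*x - 45) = x*(x - 5)*(x - 4)*(x^2 + 6*x + 9) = x*(x - 5)*(x - 4)*(x + 3)*(x + 3)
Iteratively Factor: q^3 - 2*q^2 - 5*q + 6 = (q + 2)*(q^2 - 4*q + 3) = (q - 3)*(q + 2)*(q - 1)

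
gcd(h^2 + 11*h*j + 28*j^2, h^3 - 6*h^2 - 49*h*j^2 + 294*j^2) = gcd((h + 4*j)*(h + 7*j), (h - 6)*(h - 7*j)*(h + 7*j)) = h + 7*j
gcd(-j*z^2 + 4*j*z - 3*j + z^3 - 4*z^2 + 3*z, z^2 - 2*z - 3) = z - 3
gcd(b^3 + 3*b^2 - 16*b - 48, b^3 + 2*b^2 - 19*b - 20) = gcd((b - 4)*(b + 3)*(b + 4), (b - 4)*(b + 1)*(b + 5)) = b - 4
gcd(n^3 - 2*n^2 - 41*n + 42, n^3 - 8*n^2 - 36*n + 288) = n + 6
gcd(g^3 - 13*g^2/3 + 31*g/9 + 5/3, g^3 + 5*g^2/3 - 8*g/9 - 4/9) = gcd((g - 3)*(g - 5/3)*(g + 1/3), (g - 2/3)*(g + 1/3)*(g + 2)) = g + 1/3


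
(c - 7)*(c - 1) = c^2 - 8*c + 7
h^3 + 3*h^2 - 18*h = h*(h - 3)*(h + 6)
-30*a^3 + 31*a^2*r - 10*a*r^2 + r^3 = (-5*a + r)*(-3*a + r)*(-2*a + r)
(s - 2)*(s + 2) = s^2 - 4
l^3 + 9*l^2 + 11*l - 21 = (l - 1)*(l + 3)*(l + 7)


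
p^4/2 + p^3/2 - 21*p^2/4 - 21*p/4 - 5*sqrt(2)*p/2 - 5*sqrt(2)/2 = (p/2 + 1/2)*(p - 5*sqrt(2)/2)*(p + sqrt(2)/2)*(p + 2*sqrt(2))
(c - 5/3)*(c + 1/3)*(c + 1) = c^3 - c^2/3 - 17*c/9 - 5/9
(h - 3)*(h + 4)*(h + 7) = h^3 + 8*h^2 - 5*h - 84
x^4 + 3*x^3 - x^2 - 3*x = x*(x - 1)*(x + 1)*(x + 3)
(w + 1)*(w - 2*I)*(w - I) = w^3 + w^2 - 3*I*w^2 - 2*w - 3*I*w - 2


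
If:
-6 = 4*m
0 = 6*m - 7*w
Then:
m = -3/2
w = -9/7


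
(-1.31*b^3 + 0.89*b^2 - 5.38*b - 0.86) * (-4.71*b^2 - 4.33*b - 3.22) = 6.1701*b^5 + 1.4804*b^4 + 25.7043*b^3 + 24.4802*b^2 + 21.0474*b + 2.7692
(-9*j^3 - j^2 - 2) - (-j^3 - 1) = -8*j^3 - j^2 - 1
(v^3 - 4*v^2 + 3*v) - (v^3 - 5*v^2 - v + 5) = v^2 + 4*v - 5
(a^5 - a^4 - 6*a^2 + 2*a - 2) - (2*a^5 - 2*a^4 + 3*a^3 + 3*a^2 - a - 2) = -a^5 + a^4 - 3*a^3 - 9*a^2 + 3*a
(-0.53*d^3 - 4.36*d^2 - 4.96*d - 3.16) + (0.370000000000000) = -0.53*d^3 - 4.36*d^2 - 4.96*d - 2.79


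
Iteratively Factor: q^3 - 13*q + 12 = (q - 3)*(q^2 + 3*q - 4) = (q - 3)*(q - 1)*(q + 4)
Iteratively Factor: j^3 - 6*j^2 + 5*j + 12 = (j - 4)*(j^2 - 2*j - 3) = (j - 4)*(j - 3)*(j + 1)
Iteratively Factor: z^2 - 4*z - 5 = (z - 5)*(z + 1)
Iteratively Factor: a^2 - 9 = (a + 3)*(a - 3)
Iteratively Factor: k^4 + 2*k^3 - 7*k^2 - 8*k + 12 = (k + 2)*(k^3 - 7*k + 6) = (k - 1)*(k + 2)*(k^2 + k - 6) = (k - 2)*(k - 1)*(k + 2)*(k + 3)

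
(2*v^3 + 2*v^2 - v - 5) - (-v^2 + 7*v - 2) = 2*v^3 + 3*v^2 - 8*v - 3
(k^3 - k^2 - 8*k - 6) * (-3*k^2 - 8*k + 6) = -3*k^5 - 5*k^4 + 38*k^3 + 76*k^2 - 36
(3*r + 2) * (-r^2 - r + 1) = -3*r^3 - 5*r^2 + r + 2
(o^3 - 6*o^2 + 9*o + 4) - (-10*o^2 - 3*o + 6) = o^3 + 4*o^2 + 12*o - 2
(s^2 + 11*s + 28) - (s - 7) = s^2 + 10*s + 35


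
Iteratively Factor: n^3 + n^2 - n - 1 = (n + 1)*(n^2 - 1) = (n + 1)^2*(n - 1)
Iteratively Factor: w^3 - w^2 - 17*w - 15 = (w + 3)*(w^2 - 4*w - 5) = (w + 1)*(w + 3)*(w - 5)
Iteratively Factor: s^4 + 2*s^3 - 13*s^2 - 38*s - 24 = (s + 1)*(s^3 + s^2 - 14*s - 24) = (s + 1)*(s + 2)*(s^2 - s - 12) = (s + 1)*(s + 2)*(s + 3)*(s - 4)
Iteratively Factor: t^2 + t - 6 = (t - 2)*(t + 3)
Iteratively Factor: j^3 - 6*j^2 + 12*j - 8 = (j - 2)*(j^2 - 4*j + 4) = (j - 2)^2*(j - 2)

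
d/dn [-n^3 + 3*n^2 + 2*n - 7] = -3*n^2 + 6*n + 2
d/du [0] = 0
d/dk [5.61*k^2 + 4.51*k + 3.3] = 11.22*k + 4.51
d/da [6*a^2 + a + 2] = 12*a + 1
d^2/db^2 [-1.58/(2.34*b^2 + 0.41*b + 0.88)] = (17.302896*b^2 + 3.031704*b - 1.58*(4.68*b + 0.41)*(9.36*b + 0.82) + 6.507072)/(2.34*b^2 + 0.41*b + 0.88)^3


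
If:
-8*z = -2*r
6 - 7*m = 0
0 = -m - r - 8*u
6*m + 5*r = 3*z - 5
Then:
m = 6/7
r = -284/119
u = 13/68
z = -71/119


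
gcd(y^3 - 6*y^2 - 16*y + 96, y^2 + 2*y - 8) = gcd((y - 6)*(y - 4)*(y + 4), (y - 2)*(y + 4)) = y + 4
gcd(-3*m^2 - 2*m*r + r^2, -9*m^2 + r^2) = -3*m + r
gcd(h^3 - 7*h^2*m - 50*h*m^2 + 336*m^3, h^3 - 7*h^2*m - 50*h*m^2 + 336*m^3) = h^3 - 7*h^2*m - 50*h*m^2 + 336*m^3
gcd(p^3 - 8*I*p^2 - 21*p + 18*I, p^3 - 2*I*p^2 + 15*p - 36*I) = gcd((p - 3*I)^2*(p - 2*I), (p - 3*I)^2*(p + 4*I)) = p^2 - 6*I*p - 9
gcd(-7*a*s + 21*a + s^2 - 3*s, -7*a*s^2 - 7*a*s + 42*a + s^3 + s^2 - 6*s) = -7*a + s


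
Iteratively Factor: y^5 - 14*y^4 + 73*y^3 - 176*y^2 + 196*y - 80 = (y - 2)*(y^4 - 12*y^3 + 49*y^2 - 78*y + 40) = (y - 5)*(y - 2)*(y^3 - 7*y^2 + 14*y - 8) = (y - 5)*(y - 2)^2*(y^2 - 5*y + 4) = (y - 5)*(y - 4)*(y - 2)^2*(y - 1)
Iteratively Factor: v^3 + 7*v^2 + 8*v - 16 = (v + 4)*(v^2 + 3*v - 4) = (v - 1)*(v + 4)*(v + 4)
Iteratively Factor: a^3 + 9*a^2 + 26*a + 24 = (a + 3)*(a^2 + 6*a + 8) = (a + 2)*(a + 3)*(a + 4)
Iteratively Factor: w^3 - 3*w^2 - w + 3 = (w - 1)*(w^2 - 2*w - 3) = (w - 1)*(w + 1)*(w - 3)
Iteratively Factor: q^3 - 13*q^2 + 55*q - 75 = (q - 3)*(q^2 - 10*q + 25) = (q - 5)*(q - 3)*(q - 5)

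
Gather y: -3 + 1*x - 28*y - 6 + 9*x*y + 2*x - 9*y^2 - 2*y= 3*x - 9*y^2 + y*(9*x - 30) - 9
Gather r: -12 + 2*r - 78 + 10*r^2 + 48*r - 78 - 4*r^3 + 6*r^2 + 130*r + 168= -4*r^3 + 16*r^2 + 180*r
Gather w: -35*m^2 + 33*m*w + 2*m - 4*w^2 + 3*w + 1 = -35*m^2 + 2*m - 4*w^2 + w*(33*m + 3) + 1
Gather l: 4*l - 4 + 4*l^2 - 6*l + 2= 4*l^2 - 2*l - 2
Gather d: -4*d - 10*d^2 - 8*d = -10*d^2 - 12*d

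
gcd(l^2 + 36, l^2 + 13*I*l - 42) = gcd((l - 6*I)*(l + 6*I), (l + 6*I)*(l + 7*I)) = l + 6*I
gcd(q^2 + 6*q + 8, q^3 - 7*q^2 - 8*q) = 1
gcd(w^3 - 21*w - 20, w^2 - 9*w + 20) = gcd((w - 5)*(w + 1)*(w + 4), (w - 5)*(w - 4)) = w - 5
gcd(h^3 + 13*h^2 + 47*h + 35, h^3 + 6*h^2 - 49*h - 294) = h + 7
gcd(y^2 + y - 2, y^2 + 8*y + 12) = y + 2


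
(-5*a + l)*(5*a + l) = -25*a^2 + l^2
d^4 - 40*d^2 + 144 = (d - 6)*(d - 2)*(d + 2)*(d + 6)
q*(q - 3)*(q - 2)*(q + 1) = q^4 - 4*q^3 + q^2 + 6*q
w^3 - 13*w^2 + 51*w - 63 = (w - 7)*(w - 3)^2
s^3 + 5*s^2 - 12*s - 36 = (s - 3)*(s + 2)*(s + 6)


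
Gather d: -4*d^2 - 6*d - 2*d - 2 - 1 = -4*d^2 - 8*d - 3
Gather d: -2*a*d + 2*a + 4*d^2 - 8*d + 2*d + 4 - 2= 2*a + 4*d^2 + d*(-2*a - 6) + 2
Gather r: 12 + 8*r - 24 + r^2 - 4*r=r^2 + 4*r - 12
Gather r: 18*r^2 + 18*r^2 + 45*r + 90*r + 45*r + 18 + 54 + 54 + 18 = 36*r^2 + 180*r + 144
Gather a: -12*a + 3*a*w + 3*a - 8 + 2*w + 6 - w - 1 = a*(3*w - 9) + w - 3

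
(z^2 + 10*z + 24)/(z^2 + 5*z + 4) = (z + 6)/(z + 1)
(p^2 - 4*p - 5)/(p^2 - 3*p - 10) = (p + 1)/(p + 2)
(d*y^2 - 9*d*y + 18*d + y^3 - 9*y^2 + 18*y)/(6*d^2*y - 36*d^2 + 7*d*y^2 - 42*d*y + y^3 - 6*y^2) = (y - 3)/(6*d + y)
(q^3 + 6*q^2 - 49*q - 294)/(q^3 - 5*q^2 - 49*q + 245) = (q + 6)/(q - 5)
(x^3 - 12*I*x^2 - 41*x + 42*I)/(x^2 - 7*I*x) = x - 5*I - 6/x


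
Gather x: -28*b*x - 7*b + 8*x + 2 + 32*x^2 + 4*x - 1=-7*b + 32*x^2 + x*(12 - 28*b) + 1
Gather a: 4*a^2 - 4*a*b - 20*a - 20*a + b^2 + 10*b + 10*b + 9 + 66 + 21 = 4*a^2 + a*(-4*b - 40) + b^2 + 20*b + 96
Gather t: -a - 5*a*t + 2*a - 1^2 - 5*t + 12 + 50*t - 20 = a + t*(45 - 5*a) - 9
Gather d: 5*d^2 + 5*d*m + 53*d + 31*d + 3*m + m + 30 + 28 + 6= 5*d^2 + d*(5*m + 84) + 4*m + 64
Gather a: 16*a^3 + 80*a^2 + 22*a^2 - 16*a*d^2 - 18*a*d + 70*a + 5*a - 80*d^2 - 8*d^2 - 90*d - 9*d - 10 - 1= 16*a^3 + 102*a^2 + a*(-16*d^2 - 18*d + 75) - 88*d^2 - 99*d - 11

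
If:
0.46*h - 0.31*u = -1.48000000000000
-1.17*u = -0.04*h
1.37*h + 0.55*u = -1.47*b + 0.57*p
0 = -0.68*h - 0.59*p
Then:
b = 4.58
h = -3.29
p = 3.80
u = -0.11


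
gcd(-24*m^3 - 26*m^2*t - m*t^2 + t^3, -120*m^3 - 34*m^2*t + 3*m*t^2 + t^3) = -24*m^2 - 2*m*t + t^2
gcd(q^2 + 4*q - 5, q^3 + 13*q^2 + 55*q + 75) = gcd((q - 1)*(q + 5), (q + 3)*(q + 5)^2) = q + 5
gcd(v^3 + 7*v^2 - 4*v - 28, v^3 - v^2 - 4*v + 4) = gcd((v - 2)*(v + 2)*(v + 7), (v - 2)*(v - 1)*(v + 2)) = v^2 - 4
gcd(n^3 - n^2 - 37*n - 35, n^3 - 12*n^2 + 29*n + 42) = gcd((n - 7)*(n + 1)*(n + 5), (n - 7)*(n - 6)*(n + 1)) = n^2 - 6*n - 7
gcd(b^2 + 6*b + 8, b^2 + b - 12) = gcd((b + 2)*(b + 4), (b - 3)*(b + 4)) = b + 4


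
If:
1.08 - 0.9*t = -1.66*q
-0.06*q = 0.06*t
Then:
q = -0.42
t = 0.42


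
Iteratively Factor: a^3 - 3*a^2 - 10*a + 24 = (a - 2)*(a^2 - a - 12) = (a - 4)*(a - 2)*(a + 3)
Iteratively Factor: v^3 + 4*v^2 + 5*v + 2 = (v + 1)*(v^2 + 3*v + 2) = (v + 1)*(v + 2)*(v + 1)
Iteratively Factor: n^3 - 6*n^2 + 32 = (n - 4)*(n^2 - 2*n - 8) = (n - 4)*(n + 2)*(n - 4)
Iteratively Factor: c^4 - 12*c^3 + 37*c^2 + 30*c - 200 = (c - 4)*(c^3 - 8*c^2 + 5*c + 50) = (c - 5)*(c - 4)*(c^2 - 3*c - 10) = (c - 5)*(c - 4)*(c + 2)*(c - 5)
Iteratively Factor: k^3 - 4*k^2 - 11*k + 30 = (k - 2)*(k^2 - 2*k - 15) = (k - 5)*(k - 2)*(k + 3)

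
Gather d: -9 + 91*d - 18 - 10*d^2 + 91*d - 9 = -10*d^2 + 182*d - 36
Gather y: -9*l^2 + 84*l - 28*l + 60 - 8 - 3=-9*l^2 + 56*l + 49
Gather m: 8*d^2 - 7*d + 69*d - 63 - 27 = 8*d^2 + 62*d - 90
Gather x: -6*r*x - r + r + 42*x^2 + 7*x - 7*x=-6*r*x + 42*x^2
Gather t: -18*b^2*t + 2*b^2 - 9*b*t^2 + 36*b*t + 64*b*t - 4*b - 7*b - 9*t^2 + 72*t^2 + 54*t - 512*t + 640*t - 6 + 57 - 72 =2*b^2 - 11*b + t^2*(63 - 9*b) + t*(-18*b^2 + 100*b + 182) - 21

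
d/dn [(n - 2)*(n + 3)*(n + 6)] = n*(3*n + 14)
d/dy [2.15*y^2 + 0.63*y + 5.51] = 4.3*y + 0.63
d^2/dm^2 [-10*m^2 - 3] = -20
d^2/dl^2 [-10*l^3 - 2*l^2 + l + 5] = -60*l - 4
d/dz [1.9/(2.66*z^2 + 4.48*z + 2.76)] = (-10.108*z - 8.512)/(2.66*z^2 + 4.48*z + 2.76)^2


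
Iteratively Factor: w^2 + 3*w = (w + 3)*(w)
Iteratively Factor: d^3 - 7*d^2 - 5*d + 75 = (d - 5)*(d^2 - 2*d - 15) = (d - 5)^2*(d + 3)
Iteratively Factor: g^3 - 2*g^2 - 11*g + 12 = (g - 4)*(g^2 + 2*g - 3) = (g - 4)*(g - 1)*(g + 3)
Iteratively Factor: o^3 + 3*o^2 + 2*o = (o + 1)*(o^2 + 2*o) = (o + 1)*(o + 2)*(o)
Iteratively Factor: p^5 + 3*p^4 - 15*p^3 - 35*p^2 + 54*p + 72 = (p + 3)*(p^4 - 15*p^2 + 10*p + 24) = (p + 3)*(p + 4)*(p^3 - 4*p^2 + p + 6) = (p - 2)*(p + 3)*(p + 4)*(p^2 - 2*p - 3) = (p - 2)*(p + 1)*(p + 3)*(p + 4)*(p - 3)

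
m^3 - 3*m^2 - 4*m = m*(m - 4)*(m + 1)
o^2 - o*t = o*(o - t)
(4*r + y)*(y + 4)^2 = 4*r*y^2 + 32*r*y + 64*r + y^3 + 8*y^2 + 16*y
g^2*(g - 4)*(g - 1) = g^4 - 5*g^3 + 4*g^2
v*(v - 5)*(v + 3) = v^3 - 2*v^2 - 15*v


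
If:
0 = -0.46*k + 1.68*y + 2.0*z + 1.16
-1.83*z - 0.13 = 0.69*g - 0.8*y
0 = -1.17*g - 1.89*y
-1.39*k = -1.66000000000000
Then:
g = 0.20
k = 1.19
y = -0.12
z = -0.20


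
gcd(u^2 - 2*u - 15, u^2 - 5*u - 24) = u + 3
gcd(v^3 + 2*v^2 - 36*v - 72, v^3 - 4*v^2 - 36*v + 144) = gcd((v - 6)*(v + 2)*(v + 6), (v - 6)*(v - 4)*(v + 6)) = v^2 - 36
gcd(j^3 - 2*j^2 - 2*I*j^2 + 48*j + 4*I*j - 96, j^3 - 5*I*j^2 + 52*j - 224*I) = j - 8*I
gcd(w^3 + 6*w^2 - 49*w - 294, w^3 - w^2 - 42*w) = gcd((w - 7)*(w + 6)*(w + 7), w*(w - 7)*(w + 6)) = w^2 - w - 42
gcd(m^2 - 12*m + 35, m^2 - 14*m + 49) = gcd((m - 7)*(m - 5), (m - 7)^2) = m - 7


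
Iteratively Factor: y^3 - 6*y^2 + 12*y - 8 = (y - 2)*(y^2 - 4*y + 4) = (y - 2)^2*(y - 2)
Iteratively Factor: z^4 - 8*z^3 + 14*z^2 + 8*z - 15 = (z + 1)*(z^3 - 9*z^2 + 23*z - 15) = (z - 3)*(z + 1)*(z^2 - 6*z + 5) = (z - 5)*(z - 3)*(z + 1)*(z - 1)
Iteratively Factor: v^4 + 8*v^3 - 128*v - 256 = (v + 4)*(v^3 + 4*v^2 - 16*v - 64) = (v + 4)^2*(v^2 - 16) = (v + 4)^3*(v - 4)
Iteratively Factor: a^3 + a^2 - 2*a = (a + 2)*(a^2 - a) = a*(a + 2)*(a - 1)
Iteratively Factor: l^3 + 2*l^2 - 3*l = (l - 1)*(l^2 + 3*l) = l*(l - 1)*(l + 3)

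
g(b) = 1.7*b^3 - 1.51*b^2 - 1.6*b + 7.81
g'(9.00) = 384.32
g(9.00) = 1110.40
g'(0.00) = -1.60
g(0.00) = 7.81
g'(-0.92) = 5.50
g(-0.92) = 6.68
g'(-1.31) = 11.11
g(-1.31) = 3.49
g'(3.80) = 60.57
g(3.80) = 73.21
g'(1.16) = 1.76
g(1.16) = 6.58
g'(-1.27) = 10.46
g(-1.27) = 3.92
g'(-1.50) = 14.40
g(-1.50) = 1.08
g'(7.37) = 253.16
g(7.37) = 594.54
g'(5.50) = 136.06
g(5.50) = 236.17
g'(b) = 5.1*b^2 - 3.02*b - 1.6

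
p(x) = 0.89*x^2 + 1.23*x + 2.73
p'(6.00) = 11.91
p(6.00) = 42.15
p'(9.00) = 17.25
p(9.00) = 85.89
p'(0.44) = 2.01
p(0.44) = 3.44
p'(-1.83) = -2.03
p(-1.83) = 3.46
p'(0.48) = 2.08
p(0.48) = 3.53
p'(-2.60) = -3.40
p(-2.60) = 5.55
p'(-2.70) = -3.58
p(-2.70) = 5.90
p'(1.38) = 3.69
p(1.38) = 6.12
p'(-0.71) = -0.03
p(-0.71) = 2.31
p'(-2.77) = -3.70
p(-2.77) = 6.15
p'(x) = 1.78*x + 1.23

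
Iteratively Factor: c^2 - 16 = (c + 4)*(c - 4)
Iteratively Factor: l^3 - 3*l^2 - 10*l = (l)*(l^2 - 3*l - 10) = l*(l - 5)*(l + 2)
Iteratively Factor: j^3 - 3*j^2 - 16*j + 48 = (j - 4)*(j^2 + j - 12) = (j - 4)*(j - 3)*(j + 4)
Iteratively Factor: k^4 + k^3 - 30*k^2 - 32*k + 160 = (k + 4)*(k^3 - 3*k^2 - 18*k + 40) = (k - 2)*(k + 4)*(k^2 - k - 20) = (k - 2)*(k + 4)^2*(k - 5)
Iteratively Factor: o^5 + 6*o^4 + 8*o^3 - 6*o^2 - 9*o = (o + 1)*(o^4 + 5*o^3 + 3*o^2 - 9*o) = o*(o + 1)*(o^3 + 5*o^2 + 3*o - 9) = o*(o + 1)*(o + 3)*(o^2 + 2*o - 3) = o*(o + 1)*(o + 3)^2*(o - 1)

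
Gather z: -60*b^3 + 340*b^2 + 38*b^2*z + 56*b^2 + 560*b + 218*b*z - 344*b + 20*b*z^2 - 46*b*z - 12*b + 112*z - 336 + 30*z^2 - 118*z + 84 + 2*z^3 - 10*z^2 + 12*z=-60*b^3 + 396*b^2 + 204*b + 2*z^3 + z^2*(20*b + 20) + z*(38*b^2 + 172*b + 6) - 252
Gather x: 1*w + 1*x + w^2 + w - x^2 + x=w^2 + 2*w - x^2 + 2*x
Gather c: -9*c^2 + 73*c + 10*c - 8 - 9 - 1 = -9*c^2 + 83*c - 18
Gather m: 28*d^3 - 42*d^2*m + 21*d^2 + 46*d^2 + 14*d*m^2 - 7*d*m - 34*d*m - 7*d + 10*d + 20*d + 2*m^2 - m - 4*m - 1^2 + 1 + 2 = 28*d^3 + 67*d^2 + 23*d + m^2*(14*d + 2) + m*(-42*d^2 - 41*d - 5) + 2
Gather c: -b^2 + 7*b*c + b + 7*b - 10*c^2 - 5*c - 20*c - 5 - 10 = -b^2 + 8*b - 10*c^2 + c*(7*b - 25) - 15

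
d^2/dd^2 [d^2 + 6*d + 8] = 2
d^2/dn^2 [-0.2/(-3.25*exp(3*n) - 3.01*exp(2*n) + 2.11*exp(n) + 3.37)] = ((-5.85*exp(2*n) - 2.408*exp(n) + 0.422)*(3.25*exp(3*n) + 3.01*exp(2*n) - 2.11*exp(n) - 3.37) + 0.2*(9.75*exp(2*n) + 6.02*exp(n) - 2.11)*(19.5*exp(2*n) + 12.04*exp(n) - 4.22)*exp(n))*exp(n)/(3.25*exp(3*n) + 3.01*exp(2*n) - 2.11*exp(n) - 3.37)^3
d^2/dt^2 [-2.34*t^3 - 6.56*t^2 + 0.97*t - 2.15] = -14.04*t - 13.12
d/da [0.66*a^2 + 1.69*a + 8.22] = 1.32*a + 1.69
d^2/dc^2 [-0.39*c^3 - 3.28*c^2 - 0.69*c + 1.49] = -2.34*c - 6.56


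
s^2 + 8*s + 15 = (s + 3)*(s + 5)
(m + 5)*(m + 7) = m^2 + 12*m + 35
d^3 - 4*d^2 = d^2*(d - 4)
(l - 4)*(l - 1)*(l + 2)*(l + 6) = l^4 + 3*l^3 - 24*l^2 - 28*l + 48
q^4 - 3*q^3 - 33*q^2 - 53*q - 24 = (q - 8)*(q + 1)^2*(q + 3)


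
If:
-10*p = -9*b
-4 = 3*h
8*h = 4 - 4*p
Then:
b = 110/27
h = -4/3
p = 11/3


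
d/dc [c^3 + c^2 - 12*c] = 3*c^2 + 2*c - 12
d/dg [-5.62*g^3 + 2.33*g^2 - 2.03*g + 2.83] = -16.86*g^2 + 4.66*g - 2.03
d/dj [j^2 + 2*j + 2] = 2*j + 2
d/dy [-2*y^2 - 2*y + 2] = -4*y - 2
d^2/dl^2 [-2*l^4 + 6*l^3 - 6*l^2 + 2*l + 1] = -24*l^2 + 36*l - 12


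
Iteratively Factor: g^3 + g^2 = (g + 1)*(g^2) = g*(g + 1)*(g)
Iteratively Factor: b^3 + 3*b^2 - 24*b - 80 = (b - 5)*(b^2 + 8*b + 16) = (b - 5)*(b + 4)*(b + 4)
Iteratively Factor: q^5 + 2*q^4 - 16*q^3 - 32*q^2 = (q)*(q^4 + 2*q^3 - 16*q^2 - 32*q) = q*(q + 4)*(q^3 - 2*q^2 - 8*q) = q*(q - 4)*(q + 4)*(q^2 + 2*q) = q^2*(q - 4)*(q + 4)*(q + 2)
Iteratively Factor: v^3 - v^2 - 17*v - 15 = (v - 5)*(v^2 + 4*v + 3) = (v - 5)*(v + 3)*(v + 1)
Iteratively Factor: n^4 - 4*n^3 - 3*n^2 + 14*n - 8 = (n - 1)*(n^3 - 3*n^2 - 6*n + 8) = (n - 1)^2*(n^2 - 2*n - 8) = (n - 1)^2*(n + 2)*(n - 4)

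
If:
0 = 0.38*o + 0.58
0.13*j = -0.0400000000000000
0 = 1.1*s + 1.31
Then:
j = -0.31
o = -1.53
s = -1.19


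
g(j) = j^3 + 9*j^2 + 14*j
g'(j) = 3*j^2 + 18*j + 14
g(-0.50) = -4.88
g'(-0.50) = 5.75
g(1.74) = 56.88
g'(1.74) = 54.40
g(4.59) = 350.58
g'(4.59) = 159.82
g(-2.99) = 11.87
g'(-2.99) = -13.00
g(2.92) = 142.51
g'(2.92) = 92.14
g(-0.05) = -0.68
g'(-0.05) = 13.11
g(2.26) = 89.15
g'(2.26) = 70.00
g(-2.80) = 9.41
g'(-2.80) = -12.88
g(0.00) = 0.00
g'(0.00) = 14.00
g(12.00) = 3192.00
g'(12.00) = 662.00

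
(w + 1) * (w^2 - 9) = w^3 + w^2 - 9*w - 9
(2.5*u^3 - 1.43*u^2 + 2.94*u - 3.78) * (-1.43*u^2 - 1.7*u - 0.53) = -3.575*u^5 - 2.2051*u^4 - 3.0982*u^3 + 1.1653*u^2 + 4.8678*u + 2.0034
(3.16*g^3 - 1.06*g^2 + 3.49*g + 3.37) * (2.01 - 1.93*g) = -6.0988*g^4 + 8.3974*g^3 - 8.8663*g^2 + 0.5108*g + 6.7737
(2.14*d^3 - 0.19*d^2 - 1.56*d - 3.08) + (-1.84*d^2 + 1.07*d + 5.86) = 2.14*d^3 - 2.03*d^2 - 0.49*d + 2.78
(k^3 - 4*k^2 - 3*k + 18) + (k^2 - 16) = k^3 - 3*k^2 - 3*k + 2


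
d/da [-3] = 0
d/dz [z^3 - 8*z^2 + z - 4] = 3*z^2 - 16*z + 1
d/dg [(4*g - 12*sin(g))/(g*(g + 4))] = 4*(g*(1 - 3*cos(g))*(g + 4) + g*(-g + 3*sin(g)) + (-g + 3*sin(g))*(g + 4))/(g^2*(g + 4)^2)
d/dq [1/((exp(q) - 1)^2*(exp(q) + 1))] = -(3*exp(q) + 1)/(4*(exp(q) - 1)^3*cosh(q/2)^2)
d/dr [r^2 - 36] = 2*r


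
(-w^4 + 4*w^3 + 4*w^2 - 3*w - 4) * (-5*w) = 5*w^5 - 20*w^4 - 20*w^3 + 15*w^2 + 20*w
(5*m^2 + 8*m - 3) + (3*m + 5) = 5*m^2 + 11*m + 2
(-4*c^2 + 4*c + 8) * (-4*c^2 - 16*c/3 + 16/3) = 16*c^4 + 16*c^3/3 - 224*c^2/3 - 64*c/3 + 128/3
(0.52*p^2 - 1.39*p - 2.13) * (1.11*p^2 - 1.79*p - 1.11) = 0.5772*p^4 - 2.4737*p^3 - 0.4534*p^2 + 5.3556*p + 2.3643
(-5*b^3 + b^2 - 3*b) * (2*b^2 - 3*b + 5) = -10*b^5 + 17*b^4 - 34*b^3 + 14*b^2 - 15*b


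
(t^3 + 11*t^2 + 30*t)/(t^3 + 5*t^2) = (t + 6)/t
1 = 1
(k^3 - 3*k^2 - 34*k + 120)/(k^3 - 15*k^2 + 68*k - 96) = (k^2 + k - 30)/(k^2 - 11*k + 24)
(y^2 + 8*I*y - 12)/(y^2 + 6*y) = (y^2 + 8*I*y - 12)/(y*(y + 6))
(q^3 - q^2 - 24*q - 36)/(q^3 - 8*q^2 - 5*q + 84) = (q^2 - 4*q - 12)/(q^2 - 11*q + 28)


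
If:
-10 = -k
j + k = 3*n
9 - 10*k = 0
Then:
No Solution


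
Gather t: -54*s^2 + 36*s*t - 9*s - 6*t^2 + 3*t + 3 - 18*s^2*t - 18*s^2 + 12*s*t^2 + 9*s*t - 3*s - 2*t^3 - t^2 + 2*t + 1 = -72*s^2 - 12*s - 2*t^3 + t^2*(12*s - 7) + t*(-18*s^2 + 45*s + 5) + 4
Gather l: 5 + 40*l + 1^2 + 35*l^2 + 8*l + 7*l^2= 42*l^2 + 48*l + 6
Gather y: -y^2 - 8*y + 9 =-y^2 - 8*y + 9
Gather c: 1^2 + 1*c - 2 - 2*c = -c - 1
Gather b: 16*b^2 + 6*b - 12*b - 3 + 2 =16*b^2 - 6*b - 1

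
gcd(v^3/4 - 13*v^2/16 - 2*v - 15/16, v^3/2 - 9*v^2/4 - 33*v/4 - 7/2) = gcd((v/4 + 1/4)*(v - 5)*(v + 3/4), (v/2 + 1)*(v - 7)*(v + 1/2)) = 1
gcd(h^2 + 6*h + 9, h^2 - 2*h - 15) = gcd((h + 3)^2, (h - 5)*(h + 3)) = h + 3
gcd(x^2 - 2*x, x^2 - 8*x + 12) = x - 2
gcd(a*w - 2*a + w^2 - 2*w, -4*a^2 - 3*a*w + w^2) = a + w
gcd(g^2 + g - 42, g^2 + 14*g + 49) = g + 7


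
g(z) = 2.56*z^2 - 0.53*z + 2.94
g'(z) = 5.12*z - 0.53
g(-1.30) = 7.96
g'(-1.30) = -7.19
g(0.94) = 4.70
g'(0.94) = 4.28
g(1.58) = 8.49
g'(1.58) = 7.56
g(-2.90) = 26.01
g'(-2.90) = -15.38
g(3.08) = 25.59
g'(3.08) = 15.24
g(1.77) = 10.02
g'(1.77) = 8.53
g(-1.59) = 10.25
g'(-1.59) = -8.67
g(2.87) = 22.51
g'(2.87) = 14.16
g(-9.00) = 215.07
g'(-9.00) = -46.61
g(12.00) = 365.22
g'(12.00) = 60.91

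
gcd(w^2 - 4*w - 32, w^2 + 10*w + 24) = w + 4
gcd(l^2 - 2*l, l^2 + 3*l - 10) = l - 2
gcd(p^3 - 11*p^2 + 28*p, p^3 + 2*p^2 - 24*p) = p^2 - 4*p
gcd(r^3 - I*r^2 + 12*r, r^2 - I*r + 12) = r^2 - I*r + 12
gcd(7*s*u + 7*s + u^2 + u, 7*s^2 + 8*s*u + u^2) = 7*s + u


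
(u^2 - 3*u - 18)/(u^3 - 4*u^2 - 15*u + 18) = 1/(u - 1)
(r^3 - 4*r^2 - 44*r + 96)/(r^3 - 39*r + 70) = (r^2 - 2*r - 48)/(r^2 + 2*r - 35)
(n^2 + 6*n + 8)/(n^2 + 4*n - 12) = (n^2 + 6*n + 8)/(n^2 + 4*n - 12)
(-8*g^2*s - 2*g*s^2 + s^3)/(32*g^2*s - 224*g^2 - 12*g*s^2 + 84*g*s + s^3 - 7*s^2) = s*(2*g + s)/(-8*g*s + 56*g + s^2 - 7*s)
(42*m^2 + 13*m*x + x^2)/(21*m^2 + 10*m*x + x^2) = (6*m + x)/(3*m + x)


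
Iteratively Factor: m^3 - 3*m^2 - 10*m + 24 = (m - 2)*(m^2 - m - 12) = (m - 4)*(m - 2)*(m + 3)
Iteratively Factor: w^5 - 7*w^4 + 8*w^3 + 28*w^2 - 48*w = (w - 2)*(w^4 - 5*w^3 - 2*w^2 + 24*w) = w*(w - 2)*(w^3 - 5*w^2 - 2*w + 24) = w*(w - 3)*(w - 2)*(w^2 - 2*w - 8) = w*(w - 3)*(w - 2)*(w + 2)*(w - 4)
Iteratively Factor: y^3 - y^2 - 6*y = (y + 2)*(y^2 - 3*y) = (y - 3)*(y + 2)*(y)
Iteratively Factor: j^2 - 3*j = (j)*(j - 3)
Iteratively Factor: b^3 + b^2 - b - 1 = (b + 1)*(b^2 - 1) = (b - 1)*(b + 1)*(b + 1)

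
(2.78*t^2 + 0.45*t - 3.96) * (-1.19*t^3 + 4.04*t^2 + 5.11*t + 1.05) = -3.3082*t^5 + 10.6957*t^4 + 20.7362*t^3 - 10.7799*t^2 - 19.7631*t - 4.158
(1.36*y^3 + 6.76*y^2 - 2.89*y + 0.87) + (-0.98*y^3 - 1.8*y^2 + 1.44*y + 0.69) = 0.38*y^3 + 4.96*y^2 - 1.45*y + 1.56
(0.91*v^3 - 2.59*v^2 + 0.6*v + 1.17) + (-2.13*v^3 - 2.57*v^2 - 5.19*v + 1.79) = -1.22*v^3 - 5.16*v^2 - 4.59*v + 2.96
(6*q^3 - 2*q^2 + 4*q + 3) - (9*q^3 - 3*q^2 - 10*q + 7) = -3*q^3 + q^2 + 14*q - 4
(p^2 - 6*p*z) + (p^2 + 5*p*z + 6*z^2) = 2*p^2 - p*z + 6*z^2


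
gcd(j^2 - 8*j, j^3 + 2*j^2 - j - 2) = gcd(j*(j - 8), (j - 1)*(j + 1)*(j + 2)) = 1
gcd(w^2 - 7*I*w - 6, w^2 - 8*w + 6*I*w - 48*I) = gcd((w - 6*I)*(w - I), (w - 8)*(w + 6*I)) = 1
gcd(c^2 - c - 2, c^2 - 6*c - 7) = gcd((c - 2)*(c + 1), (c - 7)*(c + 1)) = c + 1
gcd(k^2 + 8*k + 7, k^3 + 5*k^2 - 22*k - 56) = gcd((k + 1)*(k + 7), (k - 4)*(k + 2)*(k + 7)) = k + 7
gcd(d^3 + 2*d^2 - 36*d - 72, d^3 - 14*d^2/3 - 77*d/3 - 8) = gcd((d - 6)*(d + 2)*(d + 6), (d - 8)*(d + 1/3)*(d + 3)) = 1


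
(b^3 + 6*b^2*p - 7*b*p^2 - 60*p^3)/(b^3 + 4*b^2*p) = 1 + 2*p/b - 15*p^2/b^2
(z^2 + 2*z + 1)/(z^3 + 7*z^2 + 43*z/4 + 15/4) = 4*(z^2 + 2*z + 1)/(4*z^3 + 28*z^2 + 43*z + 15)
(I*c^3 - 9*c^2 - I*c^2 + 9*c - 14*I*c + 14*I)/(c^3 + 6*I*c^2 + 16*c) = (I*c^3 - c^2*(9 + I) + c*(9 - 14*I) + 14*I)/(c*(c^2 + 6*I*c + 16))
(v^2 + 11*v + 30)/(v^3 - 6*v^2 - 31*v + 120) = (v + 6)/(v^2 - 11*v + 24)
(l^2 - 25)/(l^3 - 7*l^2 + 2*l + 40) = (l + 5)/(l^2 - 2*l - 8)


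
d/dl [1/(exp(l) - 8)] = -exp(l)/(exp(l) - 8)^2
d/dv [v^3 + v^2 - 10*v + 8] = 3*v^2 + 2*v - 10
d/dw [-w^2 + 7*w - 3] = 7 - 2*w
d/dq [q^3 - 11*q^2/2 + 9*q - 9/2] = 3*q^2 - 11*q + 9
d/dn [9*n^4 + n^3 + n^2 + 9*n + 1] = 36*n^3 + 3*n^2 + 2*n + 9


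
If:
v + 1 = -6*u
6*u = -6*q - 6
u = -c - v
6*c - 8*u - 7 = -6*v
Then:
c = -3/2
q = -1/2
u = -1/2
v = 2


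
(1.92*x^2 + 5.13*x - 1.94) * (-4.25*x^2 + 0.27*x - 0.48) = -8.16*x^4 - 21.2841*x^3 + 8.7085*x^2 - 2.9862*x + 0.9312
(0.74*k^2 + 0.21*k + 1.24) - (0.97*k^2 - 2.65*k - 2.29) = -0.23*k^2 + 2.86*k + 3.53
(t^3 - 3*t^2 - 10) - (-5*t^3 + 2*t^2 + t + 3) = 6*t^3 - 5*t^2 - t - 13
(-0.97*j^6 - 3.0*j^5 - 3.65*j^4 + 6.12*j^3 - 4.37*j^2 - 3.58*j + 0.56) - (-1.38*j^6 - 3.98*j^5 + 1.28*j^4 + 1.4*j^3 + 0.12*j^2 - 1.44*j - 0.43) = 0.41*j^6 + 0.98*j^5 - 4.93*j^4 + 4.72*j^3 - 4.49*j^2 - 2.14*j + 0.99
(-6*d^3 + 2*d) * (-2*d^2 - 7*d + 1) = 12*d^5 + 42*d^4 - 10*d^3 - 14*d^2 + 2*d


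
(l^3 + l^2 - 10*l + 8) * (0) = 0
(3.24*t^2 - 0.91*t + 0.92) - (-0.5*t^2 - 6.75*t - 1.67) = 3.74*t^2 + 5.84*t + 2.59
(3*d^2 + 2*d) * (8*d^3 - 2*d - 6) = 24*d^5 + 16*d^4 - 6*d^3 - 22*d^2 - 12*d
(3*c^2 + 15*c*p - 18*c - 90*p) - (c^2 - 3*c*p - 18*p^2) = 2*c^2 + 18*c*p - 18*c + 18*p^2 - 90*p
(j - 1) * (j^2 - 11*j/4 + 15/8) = j^3 - 15*j^2/4 + 37*j/8 - 15/8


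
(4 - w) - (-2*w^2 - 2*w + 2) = 2*w^2 + w + 2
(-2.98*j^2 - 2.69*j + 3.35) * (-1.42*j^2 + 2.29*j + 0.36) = 4.2316*j^4 - 3.0044*j^3 - 11.9899*j^2 + 6.7031*j + 1.206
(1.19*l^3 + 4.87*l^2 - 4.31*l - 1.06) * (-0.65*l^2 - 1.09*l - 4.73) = -0.7735*l^5 - 4.4626*l^4 - 8.1355*l^3 - 17.6482*l^2 + 21.5417*l + 5.0138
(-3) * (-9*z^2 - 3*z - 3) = 27*z^2 + 9*z + 9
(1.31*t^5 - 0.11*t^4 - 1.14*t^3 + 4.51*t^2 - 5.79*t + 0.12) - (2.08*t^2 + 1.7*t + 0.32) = 1.31*t^5 - 0.11*t^4 - 1.14*t^3 + 2.43*t^2 - 7.49*t - 0.2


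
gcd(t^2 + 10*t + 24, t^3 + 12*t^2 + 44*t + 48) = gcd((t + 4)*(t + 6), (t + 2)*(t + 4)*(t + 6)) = t^2 + 10*t + 24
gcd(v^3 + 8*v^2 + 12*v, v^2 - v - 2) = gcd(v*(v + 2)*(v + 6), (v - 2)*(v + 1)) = 1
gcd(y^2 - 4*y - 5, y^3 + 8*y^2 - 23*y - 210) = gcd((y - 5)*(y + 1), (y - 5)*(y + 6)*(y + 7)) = y - 5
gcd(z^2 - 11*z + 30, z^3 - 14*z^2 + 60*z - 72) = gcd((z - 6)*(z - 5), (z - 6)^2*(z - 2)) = z - 6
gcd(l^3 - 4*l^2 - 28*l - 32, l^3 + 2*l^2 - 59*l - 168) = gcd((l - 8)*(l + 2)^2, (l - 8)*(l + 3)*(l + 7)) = l - 8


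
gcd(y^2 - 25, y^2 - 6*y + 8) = 1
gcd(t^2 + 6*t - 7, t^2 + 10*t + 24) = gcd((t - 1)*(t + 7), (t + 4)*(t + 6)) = 1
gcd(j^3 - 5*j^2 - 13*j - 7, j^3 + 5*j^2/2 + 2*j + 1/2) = j^2 + 2*j + 1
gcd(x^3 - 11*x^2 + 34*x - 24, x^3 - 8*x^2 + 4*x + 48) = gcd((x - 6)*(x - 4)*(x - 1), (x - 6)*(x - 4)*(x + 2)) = x^2 - 10*x + 24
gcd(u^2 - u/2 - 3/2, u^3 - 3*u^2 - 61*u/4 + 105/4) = u - 3/2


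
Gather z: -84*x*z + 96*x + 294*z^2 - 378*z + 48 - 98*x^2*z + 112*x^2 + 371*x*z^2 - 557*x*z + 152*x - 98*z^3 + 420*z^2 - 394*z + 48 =112*x^2 + 248*x - 98*z^3 + z^2*(371*x + 714) + z*(-98*x^2 - 641*x - 772) + 96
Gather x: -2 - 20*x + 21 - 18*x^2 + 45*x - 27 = -18*x^2 + 25*x - 8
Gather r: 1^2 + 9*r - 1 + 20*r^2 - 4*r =20*r^2 + 5*r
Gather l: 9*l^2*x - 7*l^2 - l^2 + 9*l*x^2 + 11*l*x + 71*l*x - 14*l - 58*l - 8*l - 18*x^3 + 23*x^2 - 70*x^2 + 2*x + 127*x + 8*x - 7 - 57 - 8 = l^2*(9*x - 8) + l*(9*x^2 + 82*x - 80) - 18*x^3 - 47*x^2 + 137*x - 72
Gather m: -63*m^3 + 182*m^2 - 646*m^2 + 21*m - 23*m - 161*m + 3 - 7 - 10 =-63*m^3 - 464*m^2 - 163*m - 14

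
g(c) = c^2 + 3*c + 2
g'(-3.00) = -3.00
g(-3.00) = 2.00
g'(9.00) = 21.00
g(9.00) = 110.00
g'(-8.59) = -14.18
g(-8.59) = 50.02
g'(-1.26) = 0.48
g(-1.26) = -0.19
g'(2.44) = 7.88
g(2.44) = 15.27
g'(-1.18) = 0.64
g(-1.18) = -0.15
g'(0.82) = 4.64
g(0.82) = 5.13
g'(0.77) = 4.54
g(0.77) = 4.90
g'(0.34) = 3.68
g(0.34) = 3.14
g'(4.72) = 12.44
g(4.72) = 38.44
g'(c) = 2*c + 3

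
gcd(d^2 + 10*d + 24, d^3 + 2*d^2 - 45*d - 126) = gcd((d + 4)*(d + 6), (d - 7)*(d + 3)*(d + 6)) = d + 6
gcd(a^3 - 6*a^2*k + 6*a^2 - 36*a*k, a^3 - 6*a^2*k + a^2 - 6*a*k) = a^2 - 6*a*k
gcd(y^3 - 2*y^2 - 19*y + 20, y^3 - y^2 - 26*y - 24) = y + 4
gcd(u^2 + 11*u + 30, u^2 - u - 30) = u + 5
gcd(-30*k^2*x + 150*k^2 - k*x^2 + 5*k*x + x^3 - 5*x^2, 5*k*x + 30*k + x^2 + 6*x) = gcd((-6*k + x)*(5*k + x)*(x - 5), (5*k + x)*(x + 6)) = 5*k + x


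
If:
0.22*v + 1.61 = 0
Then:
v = -7.32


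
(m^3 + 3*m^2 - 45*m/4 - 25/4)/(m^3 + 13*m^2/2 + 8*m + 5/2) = (m - 5/2)/(m + 1)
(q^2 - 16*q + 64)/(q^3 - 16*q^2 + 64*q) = 1/q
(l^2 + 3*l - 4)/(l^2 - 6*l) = (l^2 + 3*l - 4)/(l*(l - 6))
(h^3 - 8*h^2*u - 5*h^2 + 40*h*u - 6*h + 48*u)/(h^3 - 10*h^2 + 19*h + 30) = (h - 8*u)/(h - 5)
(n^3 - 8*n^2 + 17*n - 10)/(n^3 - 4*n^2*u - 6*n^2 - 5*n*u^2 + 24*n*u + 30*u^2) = (n^3 - 8*n^2 + 17*n - 10)/(n^3 - 4*n^2*u - 6*n^2 - 5*n*u^2 + 24*n*u + 30*u^2)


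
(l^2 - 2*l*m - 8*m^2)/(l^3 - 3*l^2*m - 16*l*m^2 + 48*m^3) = (l + 2*m)/(l^2 + l*m - 12*m^2)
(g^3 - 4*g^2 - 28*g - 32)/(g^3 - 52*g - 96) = (g + 2)/(g + 6)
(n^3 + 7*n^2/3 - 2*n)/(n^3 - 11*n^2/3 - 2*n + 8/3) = n*(n + 3)/(n^2 - 3*n - 4)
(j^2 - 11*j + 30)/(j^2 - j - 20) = (j - 6)/(j + 4)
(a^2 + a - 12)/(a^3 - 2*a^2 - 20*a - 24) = (-a^2 - a + 12)/(-a^3 + 2*a^2 + 20*a + 24)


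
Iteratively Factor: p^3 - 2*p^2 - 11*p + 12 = (p + 3)*(p^2 - 5*p + 4) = (p - 1)*(p + 3)*(p - 4)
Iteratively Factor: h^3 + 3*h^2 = (h)*(h^2 + 3*h) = h^2*(h + 3)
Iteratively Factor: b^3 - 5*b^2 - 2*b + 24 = (b - 3)*(b^2 - 2*b - 8) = (b - 4)*(b - 3)*(b + 2)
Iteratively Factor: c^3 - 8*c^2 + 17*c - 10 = (c - 5)*(c^2 - 3*c + 2) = (c - 5)*(c - 1)*(c - 2)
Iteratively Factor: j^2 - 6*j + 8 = (j - 2)*(j - 4)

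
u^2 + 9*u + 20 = (u + 4)*(u + 5)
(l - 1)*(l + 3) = l^2 + 2*l - 3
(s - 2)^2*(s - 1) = s^3 - 5*s^2 + 8*s - 4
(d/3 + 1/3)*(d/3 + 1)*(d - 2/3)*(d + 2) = d^4/9 + 16*d^3/27 + 7*d^2/9 - 4*d/27 - 4/9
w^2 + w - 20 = (w - 4)*(w + 5)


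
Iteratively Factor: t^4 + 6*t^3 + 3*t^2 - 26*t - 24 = (t + 3)*(t^3 + 3*t^2 - 6*t - 8) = (t + 1)*(t + 3)*(t^2 + 2*t - 8) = (t - 2)*(t + 1)*(t + 3)*(t + 4)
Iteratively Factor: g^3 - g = (g + 1)*(g^2 - g) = (g - 1)*(g + 1)*(g)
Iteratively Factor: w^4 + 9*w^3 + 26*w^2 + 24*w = (w + 3)*(w^3 + 6*w^2 + 8*w) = (w + 3)*(w + 4)*(w^2 + 2*w) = w*(w + 3)*(w + 4)*(w + 2)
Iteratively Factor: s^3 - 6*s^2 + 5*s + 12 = (s - 4)*(s^2 - 2*s - 3) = (s - 4)*(s + 1)*(s - 3)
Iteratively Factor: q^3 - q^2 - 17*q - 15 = (q + 3)*(q^2 - 4*q - 5) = (q - 5)*(q + 3)*(q + 1)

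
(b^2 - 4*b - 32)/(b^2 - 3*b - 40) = (b + 4)/(b + 5)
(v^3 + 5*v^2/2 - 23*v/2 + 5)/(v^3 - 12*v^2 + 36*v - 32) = (2*v^2 + 9*v - 5)/(2*(v^2 - 10*v + 16))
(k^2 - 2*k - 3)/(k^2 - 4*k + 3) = (k + 1)/(k - 1)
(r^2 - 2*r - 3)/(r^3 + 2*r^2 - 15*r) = (r + 1)/(r*(r + 5))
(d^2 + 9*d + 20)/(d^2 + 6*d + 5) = (d + 4)/(d + 1)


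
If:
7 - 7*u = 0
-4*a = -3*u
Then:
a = 3/4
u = 1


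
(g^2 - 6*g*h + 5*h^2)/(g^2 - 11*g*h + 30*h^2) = (g - h)/(g - 6*h)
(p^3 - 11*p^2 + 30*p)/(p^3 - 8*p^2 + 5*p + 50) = p*(p - 6)/(p^2 - 3*p - 10)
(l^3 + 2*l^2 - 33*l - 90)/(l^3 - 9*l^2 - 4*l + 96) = (l^2 - l - 30)/(l^2 - 12*l + 32)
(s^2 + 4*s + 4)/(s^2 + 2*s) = (s + 2)/s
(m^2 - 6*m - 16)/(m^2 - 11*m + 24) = (m + 2)/(m - 3)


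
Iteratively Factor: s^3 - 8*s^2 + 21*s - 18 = (s - 3)*(s^2 - 5*s + 6) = (s - 3)*(s - 2)*(s - 3)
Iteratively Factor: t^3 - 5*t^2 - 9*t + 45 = (t + 3)*(t^2 - 8*t + 15) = (t - 3)*(t + 3)*(t - 5)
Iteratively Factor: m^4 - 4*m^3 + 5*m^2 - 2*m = (m)*(m^3 - 4*m^2 + 5*m - 2) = m*(m - 1)*(m^2 - 3*m + 2) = m*(m - 1)^2*(m - 2)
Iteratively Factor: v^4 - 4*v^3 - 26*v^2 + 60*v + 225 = (v - 5)*(v^3 + v^2 - 21*v - 45) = (v - 5)^2*(v^2 + 6*v + 9) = (v - 5)^2*(v + 3)*(v + 3)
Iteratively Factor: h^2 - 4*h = (h)*(h - 4)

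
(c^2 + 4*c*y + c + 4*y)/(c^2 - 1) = (c + 4*y)/(c - 1)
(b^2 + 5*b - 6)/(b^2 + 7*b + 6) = (b - 1)/(b + 1)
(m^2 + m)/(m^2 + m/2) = 2*(m + 1)/(2*m + 1)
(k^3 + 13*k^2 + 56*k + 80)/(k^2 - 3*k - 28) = (k^2 + 9*k + 20)/(k - 7)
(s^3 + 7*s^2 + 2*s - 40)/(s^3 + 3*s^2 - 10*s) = (s + 4)/s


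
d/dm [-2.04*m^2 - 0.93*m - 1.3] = -4.08*m - 0.93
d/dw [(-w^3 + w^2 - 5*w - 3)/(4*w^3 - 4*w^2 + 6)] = (20*w^3 - w^2 - 6*w - 15)/(2*(4*w^6 - 8*w^5 + 4*w^4 + 12*w^3 - 12*w^2 + 9))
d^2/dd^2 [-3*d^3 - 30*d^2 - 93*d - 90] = -18*d - 60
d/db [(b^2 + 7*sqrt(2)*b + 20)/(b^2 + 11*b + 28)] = (-7*sqrt(2)*b^2 + 11*b^2 + 16*b - 220 + 196*sqrt(2))/(b^4 + 22*b^3 + 177*b^2 + 616*b + 784)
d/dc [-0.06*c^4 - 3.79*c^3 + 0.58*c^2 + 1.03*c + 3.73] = -0.24*c^3 - 11.37*c^2 + 1.16*c + 1.03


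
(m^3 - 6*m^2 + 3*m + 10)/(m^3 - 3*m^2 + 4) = (m - 5)/(m - 2)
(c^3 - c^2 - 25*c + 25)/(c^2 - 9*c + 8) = (c^2 - 25)/(c - 8)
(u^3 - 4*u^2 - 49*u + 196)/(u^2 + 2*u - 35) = (u^2 - 11*u + 28)/(u - 5)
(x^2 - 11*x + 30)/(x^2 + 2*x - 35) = (x - 6)/(x + 7)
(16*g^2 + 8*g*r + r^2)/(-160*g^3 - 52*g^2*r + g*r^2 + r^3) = (4*g + r)/(-40*g^2 - 3*g*r + r^2)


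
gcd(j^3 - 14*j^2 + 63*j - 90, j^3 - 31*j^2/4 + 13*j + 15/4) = j^2 - 8*j + 15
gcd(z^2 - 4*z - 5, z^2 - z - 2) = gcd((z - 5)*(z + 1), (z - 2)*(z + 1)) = z + 1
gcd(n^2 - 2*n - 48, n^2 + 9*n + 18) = n + 6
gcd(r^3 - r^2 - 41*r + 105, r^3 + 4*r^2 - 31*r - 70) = r^2 + 2*r - 35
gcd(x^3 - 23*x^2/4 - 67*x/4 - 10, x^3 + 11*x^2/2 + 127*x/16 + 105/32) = x + 5/4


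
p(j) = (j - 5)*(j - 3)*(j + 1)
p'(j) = (j - 5)*(j - 3) + (j - 5)*(j + 1) + (j - 3)*(j + 1)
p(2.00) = 9.00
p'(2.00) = -9.00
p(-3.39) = -128.13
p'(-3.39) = 88.94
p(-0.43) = 10.62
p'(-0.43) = 13.57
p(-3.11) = -104.55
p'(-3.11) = 79.56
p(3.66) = -4.12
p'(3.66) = -4.05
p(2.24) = 6.80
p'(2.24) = -9.31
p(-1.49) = -14.28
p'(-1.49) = 34.52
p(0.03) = 15.20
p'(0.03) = 6.58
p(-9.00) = -1344.00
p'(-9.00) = 376.00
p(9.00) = 240.00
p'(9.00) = 124.00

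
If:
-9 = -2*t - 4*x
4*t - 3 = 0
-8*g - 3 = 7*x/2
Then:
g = -153/128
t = 3/4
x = 15/8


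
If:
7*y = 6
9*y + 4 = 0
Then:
No Solution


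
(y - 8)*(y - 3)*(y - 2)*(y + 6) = y^4 - 7*y^3 - 32*y^2 + 228*y - 288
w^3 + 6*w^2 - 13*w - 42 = (w - 3)*(w + 2)*(w + 7)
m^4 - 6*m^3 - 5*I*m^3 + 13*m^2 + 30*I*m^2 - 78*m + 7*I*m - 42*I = (m - 6)*(m - 7*I)*(m + I)^2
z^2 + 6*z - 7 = (z - 1)*(z + 7)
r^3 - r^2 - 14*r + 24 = (r - 3)*(r - 2)*(r + 4)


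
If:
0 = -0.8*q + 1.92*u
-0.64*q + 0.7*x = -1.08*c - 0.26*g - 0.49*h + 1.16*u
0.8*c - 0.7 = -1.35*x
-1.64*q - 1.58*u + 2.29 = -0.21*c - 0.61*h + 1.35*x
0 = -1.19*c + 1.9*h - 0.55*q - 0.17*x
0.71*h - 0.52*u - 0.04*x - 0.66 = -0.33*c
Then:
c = 0.87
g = 0.33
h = 0.93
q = 1.32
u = 0.55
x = 0.00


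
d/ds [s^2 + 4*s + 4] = 2*s + 4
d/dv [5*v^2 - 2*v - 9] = 10*v - 2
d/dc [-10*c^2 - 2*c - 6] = -20*c - 2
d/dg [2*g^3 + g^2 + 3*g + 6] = 6*g^2 + 2*g + 3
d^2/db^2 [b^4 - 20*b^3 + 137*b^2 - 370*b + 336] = 12*b^2 - 120*b + 274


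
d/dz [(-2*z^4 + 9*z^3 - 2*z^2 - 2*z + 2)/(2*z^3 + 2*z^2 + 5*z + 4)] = 2*(-2*z^6 - 4*z^5 - 4*z^4 + 33*z^3 + 45*z^2 - 12*z - 9)/(4*z^6 + 8*z^5 + 24*z^4 + 36*z^3 + 41*z^2 + 40*z + 16)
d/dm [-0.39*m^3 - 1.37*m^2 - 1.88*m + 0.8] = -1.17*m^2 - 2.74*m - 1.88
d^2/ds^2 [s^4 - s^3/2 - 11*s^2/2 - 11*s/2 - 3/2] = 12*s^2 - 3*s - 11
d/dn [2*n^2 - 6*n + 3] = 4*n - 6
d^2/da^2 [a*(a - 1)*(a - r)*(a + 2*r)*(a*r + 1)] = 20*a^3*r + 12*a^2*r^2 - 12*a^2*r + 12*a^2 - 12*a*r^3 - 6*a*r^2 + 6*a*r - 6*a + 4*r^3 - 4*r^2 - 2*r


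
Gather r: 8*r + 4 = 8*r + 4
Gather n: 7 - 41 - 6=-40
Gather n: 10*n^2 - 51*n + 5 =10*n^2 - 51*n + 5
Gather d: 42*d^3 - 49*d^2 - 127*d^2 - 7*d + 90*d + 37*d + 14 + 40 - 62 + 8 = 42*d^3 - 176*d^2 + 120*d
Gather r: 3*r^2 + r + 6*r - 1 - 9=3*r^2 + 7*r - 10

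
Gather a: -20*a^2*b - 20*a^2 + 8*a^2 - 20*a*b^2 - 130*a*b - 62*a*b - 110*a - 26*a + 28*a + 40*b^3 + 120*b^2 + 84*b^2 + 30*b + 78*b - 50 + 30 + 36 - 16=a^2*(-20*b - 12) + a*(-20*b^2 - 192*b - 108) + 40*b^3 + 204*b^2 + 108*b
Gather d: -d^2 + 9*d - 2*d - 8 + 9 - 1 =-d^2 + 7*d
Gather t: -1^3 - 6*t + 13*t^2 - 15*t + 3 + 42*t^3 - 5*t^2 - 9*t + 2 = 42*t^3 + 8*t^2 - 30*t + 4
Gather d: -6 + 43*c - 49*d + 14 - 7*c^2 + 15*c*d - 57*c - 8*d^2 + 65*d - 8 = -7*c^2 - 14*c - 8*d^2 + d*(15*c + 16)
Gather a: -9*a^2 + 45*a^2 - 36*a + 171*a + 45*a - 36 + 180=36*a^2 + 180*a + 144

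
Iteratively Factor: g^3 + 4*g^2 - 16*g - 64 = (g - 4)*(g^2 + 8*g + 16) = (g - 4)*(g + 4)*(g + 4)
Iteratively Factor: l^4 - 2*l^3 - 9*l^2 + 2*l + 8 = (l + 2)*(l^3 - 4*l^2 - l + 4) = (l - 4)*(l + 2)*(l^2 - 1) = (l - 4)*(l - 1)*(l + 2)*(l + 1)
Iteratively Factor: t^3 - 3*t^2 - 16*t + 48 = (t - 4)*(t^2 + t - 12) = (t - 4)*(t + 4)*(t - 3)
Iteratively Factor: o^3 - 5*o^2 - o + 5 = (o + 1)*(o^2 - 6*o + 5) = (o - 1)*(o + 1)*(o - 5)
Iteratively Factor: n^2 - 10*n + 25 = (n - 5)*(n - 5)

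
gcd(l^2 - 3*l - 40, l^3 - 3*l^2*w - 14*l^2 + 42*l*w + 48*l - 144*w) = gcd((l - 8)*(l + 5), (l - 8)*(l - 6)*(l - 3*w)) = l - 8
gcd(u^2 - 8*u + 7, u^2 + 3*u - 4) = u - 1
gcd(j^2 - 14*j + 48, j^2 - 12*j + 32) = j - 8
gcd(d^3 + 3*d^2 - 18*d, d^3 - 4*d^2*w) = d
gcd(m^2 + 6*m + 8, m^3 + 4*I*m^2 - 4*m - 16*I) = m + 2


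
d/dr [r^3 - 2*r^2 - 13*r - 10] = 3*r^2 - 4*r - 13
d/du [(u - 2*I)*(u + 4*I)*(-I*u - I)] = -3*I*u^2 + 2*u*(2 - I) + 2 - 8*I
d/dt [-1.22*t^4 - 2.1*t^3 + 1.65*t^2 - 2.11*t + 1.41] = -4.88*t^3 - 6.3*t^2 + 3.3*t - 2.11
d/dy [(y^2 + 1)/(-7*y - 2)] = (-7*y^2 - 4*y + 7)/(49*y^2 + 28*y + 4)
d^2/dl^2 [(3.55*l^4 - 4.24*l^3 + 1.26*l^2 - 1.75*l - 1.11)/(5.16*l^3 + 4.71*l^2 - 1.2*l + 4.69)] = (-3.41060513164848e-13*l^7 + 474.66135*l^6 - 1072.9494*l^5 + 1169.47395*l^4 - 1088.15955*l^3 + 1314.91155*l^2 - 128.81985*l + 81.57495)/(137.388096*l^9 + 376.219728*l^8 + 247.557708*l^7 + 304.123383*l^6 + 626.331744*l^5 + 158.234607*l^4 + 179.724348*l^3 + 331.065693*l^2 - 79.18596*l + 103.161709)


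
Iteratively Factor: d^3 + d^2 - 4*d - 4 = (d - 2)*(d^2 + 3*d + 2) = (d - 2)*(d + 2)*(d + 1)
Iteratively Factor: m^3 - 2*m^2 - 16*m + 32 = (m - 2)*(m^2 - 16) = (m - 2)*(m + 4)*(m - 4)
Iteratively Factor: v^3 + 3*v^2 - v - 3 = (v + 3)*(v^2 - 1) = (v + 1)*(v + 3)*(v - 1)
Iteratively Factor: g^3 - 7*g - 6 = (g + 1)*(g^2 - g - 6) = (g + 1)*(g + 2)*(g - 3)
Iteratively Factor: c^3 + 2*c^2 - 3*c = (c + 3)*(c^2 - c) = c*(c + 3)*(c - 1)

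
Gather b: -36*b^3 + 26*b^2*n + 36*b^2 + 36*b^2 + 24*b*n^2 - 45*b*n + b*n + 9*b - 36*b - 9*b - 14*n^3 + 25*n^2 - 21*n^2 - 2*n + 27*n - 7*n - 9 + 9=-36*b^3 + b^2*(26*n + 72) + b*(24*n^2 - 44*n - 36) - 14*n^3 + 4*n^2 + 18*n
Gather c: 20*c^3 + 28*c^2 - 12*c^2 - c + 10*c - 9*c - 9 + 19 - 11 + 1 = 20*c^3 + 16*c^2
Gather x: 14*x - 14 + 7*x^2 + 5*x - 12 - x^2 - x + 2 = 6*x^2 + 18*x - 24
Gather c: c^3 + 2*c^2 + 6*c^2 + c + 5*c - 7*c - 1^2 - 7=c^3 + 8*c^2 - c - 8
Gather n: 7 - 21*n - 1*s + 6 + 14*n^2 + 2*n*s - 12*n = 14*n^2 + n*(2*s - 33) - s + 13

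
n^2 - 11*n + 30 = (n - 6)*(n - 5)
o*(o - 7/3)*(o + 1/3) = o^3 - 2*o^2 - 7*o/9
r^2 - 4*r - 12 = (r - 6)*(r + 2)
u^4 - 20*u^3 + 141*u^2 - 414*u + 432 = (u - 8)*(u - 6)*(u - 3)^2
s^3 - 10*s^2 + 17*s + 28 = (s - 7)*(s - 4)*(s + 1)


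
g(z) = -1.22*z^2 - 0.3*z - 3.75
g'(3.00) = -7.62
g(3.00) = -15.63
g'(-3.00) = 7.02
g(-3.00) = -13.83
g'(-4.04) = 9.56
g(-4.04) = -22.45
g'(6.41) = -15.94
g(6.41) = -55.80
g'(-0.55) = 1.04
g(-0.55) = -3.95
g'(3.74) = -9.43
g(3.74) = -21.94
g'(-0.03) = -0.23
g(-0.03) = -3.74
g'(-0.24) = 0.29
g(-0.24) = -3.75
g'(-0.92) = 1.94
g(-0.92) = -4.51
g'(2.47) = -6.33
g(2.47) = -11.93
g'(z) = -2.44*z - 0.3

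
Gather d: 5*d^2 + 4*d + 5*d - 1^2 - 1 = 5*d^2 + 9*d - 2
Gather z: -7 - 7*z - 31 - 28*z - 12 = -35*z - 50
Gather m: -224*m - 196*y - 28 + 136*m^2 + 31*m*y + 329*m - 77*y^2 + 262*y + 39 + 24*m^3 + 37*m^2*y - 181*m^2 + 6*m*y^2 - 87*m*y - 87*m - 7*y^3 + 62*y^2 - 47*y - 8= 24*m^3 + m^2*(37*y - 45) + m*(6*y^2 - 56*y + 18) - 7*y^3 - 15*y^2 + 19*y + 3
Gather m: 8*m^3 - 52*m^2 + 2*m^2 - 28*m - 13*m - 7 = 8*m^3 - 50*m^2 - 41*m - 7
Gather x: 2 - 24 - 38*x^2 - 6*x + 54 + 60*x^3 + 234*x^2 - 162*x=60*x^3 + 196*x^2 - 168*x + 32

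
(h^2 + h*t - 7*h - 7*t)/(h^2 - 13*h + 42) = (h + t)/(h - 6)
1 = 1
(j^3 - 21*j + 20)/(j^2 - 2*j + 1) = (j^2 + j - 20)/(j - 1)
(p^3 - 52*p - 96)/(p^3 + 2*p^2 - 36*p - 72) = (p - 8)/(p - 6)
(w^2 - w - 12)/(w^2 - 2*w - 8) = (w + 3)/(w + 2)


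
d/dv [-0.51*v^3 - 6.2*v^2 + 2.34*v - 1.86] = -1.53*v^2 - 12.4*v + 2.34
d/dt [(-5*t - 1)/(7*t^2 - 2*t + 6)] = (35*t^2 + 14*t - 32)/(49*t^4 - 28*t^3 + 88*t^2 - 24*t + 36)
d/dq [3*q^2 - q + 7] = 6*q - 1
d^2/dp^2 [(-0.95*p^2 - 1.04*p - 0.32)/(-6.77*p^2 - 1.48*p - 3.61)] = (1.13686837721616e-13*p^4 + 76.295192*p^3 - 51.307122*p^2 - 133.266096*p - 0.591585999999998)/(310.288733*p^6 + 203.498076*p^5 + 540.857331*p^4 + 220.266328*p^3 + 288.403983*p^2 + 57.862524*p + 47.045881)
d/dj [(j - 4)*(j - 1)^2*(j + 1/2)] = 4*j^3 - 33*j^2/2 + 12*j + 1/2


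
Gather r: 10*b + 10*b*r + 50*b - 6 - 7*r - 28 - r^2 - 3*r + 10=60*b - r^2 + r*(10*b - 10) - 24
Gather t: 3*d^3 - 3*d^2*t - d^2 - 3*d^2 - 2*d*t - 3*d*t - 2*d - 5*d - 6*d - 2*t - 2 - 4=3*d^3 - 4*d^2 - 13*d + t*(-3*d^2 - 5*d - 2) - 6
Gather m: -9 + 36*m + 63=36*m + 54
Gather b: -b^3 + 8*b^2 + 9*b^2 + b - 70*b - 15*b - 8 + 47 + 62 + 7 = -b^3 + 17*b^2 - 84*b + 108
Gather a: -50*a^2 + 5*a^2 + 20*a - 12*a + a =-45*a^2 + 9*a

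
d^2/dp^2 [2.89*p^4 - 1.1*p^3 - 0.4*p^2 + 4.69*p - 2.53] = 34.68*p^2 - 6.6*p - 0.8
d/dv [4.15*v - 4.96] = 4.15000000000000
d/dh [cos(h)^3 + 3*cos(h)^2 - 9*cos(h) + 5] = 3*(sin(h)^2 - 2*cos(h) + 2)*sin(h)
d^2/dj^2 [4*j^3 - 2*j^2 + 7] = 24*j - 4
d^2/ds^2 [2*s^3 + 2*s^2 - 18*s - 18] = 12*s + 4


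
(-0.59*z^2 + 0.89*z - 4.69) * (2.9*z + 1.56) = -1.711*z^3 + 1.6606*z^2 - 12.2126*z - 7.3164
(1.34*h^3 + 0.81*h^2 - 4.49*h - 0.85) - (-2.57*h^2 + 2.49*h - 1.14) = 1.34*h^3 + 3.38*h^2 - 6.98*h + 0.29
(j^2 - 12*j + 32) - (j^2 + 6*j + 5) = 27 - 18*j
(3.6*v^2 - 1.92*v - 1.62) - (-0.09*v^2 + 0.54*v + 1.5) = 3.69*v^2 - 2.46*v - 3.12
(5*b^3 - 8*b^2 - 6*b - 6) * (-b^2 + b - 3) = -5*b^5 + 13*b^4 - 17*b^3 + 24*b^2 + 12*b + 18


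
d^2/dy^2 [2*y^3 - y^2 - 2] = 12*y - 2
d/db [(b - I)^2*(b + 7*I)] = (b - I)*(3*b + 13*I)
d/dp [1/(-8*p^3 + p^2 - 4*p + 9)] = 2*(12*p^2 - p + 2)/(8*p^3 - p^2 + 4*p - 9)^2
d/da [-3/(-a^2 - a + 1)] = 3*(-2*a - 1)/(a^2 + a - 1)^2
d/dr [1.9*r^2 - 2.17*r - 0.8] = 3.8*r - 2.17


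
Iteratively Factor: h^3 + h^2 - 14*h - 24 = (h - 4)*(h^2 + 5*h + 6) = (h - 4)*(h + 3)*(h + 2)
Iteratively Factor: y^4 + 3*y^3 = (y)*(y^3 + 3*y^2) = y^2*(y^2 + 3*y) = y^2*(y + 3)*(y)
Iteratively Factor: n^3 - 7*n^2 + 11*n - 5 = (n - 1)*(n^2 - 6*n + 5) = (n - 1)^2*(n - 5)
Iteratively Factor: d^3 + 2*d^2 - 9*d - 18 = (d + 3)*(d^2 - d - 6) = (d - 3)*(d + 3)*(d + 2)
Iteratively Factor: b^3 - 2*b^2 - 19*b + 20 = (b + 4)*(b^2 - 6*b + 5) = (b - 1)*(b + 4)*(b - 5)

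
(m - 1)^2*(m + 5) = m^3 + 3*m^2 - 9*m + 5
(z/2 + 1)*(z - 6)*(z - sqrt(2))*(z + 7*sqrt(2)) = z^4/2 - 2*z^3 + 3*sqrt(2)*z^3 - 12*sqrt(2)*z^2 - 13*z^2 - 36*sqrt(2)*z + 28*z + 84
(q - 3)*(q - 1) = q^2 - 4*q + 3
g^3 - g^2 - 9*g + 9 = (g - 3)*(g - 1)*(g + 3)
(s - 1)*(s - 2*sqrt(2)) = s^2 - 2*sqrt(2)*s - s + 2*sqrt(2)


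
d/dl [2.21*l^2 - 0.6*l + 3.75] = 4.42*l - 0.6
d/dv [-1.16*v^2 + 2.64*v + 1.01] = 2.64 - 2.32*v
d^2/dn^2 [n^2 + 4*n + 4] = 2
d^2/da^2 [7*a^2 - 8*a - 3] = 14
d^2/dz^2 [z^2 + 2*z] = 2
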